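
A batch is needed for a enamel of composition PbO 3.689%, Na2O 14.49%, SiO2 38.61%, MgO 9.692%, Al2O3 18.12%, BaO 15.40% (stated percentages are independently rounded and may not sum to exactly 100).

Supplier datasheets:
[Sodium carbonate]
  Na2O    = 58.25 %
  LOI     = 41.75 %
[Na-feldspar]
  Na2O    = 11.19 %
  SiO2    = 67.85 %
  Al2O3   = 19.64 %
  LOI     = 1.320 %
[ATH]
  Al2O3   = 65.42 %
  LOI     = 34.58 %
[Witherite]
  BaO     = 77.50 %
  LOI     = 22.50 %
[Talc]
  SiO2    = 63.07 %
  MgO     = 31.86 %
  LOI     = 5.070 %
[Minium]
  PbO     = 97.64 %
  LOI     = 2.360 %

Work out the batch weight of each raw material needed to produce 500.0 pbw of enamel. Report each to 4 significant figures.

Mid-chain values are printed, rounded to 4 significant digits, as written. Each numeric step carries full precision end to end. Each reported result is rounded exactly once; derived quantities are carried starting from the weights at 500.0 pbw of glass at full precision (the six compositions, glass mass, the yield, LOI, totals) as set out in either problem or answer.
Per-oxide target masses for 500.0 pbw enamel:
  PbO: 3.689% × 500.0 = 18.44 pbw
  Na2O: 14.49% × 500.0 = 72.45 pbw
  SiO2: 38.61% × 500.0 = 193.0 pbw
  MgO: 9.692% × 500.0 = 48.46 pbw
  Al2O3: 18.12% × 500.0 = 90.60 pbw
  BaO: 15.40% × 500.0 = 77.00 pbw
Verifying the oxide balance working from each reported weight, versus the basis set out (oxide sums agree with the targets up to rounding of the answer):
  PbO: 18.89·0.9764 = 18.44 pbw (target 18.44 pbw)
  Na2O: 96.88·0.5825 + 143.1·0.1119 = 72.45 pbw (target 72.45 pbw)
  SiO2: 143.1·0.6785 + 152.1·0.6307 = 193.0 pbw (target 193.0 pbw)
  MgO: 152.1·0.3186 = 48.46 pbw (target 48.46 pbw)
  Al2O3: 143.1·0.1964 + 95.52·0.6542 = 90.59 pbw (target 90.60 pbw)
  BaO: 99.35·0.7750 = 77.00 pbw (target 77.00 pbw)
Glass mass check: total batch − LOI = 500.0 pbw (targets for the oxides total 500.0 pbw; with the basis standing at 500.0 pbw — differing by rounding only).
Adding the batch up: Σ batch = 605.8 pbw; ignition loss, Σ(batch × LOI) = 105.9 pbw; yield: glass divided by total = 82.52%.

Batch per 500.0 pbw enamel:
  Sodium carbonate: 96.88 pbw
  Na-feldspar: 143.1 pbw
  ATH: 95.52 pbw
  Witherite: 99.35 pbw
  Talc: 152.1 pbw
  Minium: 18.89 pbw
Total batch = 605.8 pbw; LOI loss = 105.9 pbw; yield = 82.52%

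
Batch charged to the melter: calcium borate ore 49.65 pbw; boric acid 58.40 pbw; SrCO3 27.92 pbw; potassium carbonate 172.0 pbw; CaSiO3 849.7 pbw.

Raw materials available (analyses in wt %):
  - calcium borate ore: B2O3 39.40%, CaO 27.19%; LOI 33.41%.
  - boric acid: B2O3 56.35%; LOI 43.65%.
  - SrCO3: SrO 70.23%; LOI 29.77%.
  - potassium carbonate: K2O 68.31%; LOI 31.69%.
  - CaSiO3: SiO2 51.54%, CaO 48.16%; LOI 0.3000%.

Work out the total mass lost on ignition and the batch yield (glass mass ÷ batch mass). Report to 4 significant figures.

LOI loss = 107.4 pbw; glass = 1050 pbw; yield = 90.72%

All internal work holds full float precision end to end. Values along the way appear (rounded to four significant figures) in the working; each reported value takes just one rounding; the derived quantities (the yield, the five compositions, ignition loss, glass mass, the totals) are computed at exact precision using the weight values on 1050 pbw of glass precisely as stated by the problem or the answer.
Per-material ignition loss:
  calcium borate ore: 49.65 × 0.3341 = 16.59 pbw
  boric acid: 58.40 × 0.4365 = 25.49 pbw
  SrCO3: 27.92 × 0.2977 = 8.312 pbw
  potassium carbonate: 172.0 × 0.3169 = 54.51 pbw
  CaSiO3: 849.7 × 0.003000 = 2.549 pbw
Total LOI = 107.4 pbw
Glass = batch − LOI = 1158 − 107.4 = 1050 pbw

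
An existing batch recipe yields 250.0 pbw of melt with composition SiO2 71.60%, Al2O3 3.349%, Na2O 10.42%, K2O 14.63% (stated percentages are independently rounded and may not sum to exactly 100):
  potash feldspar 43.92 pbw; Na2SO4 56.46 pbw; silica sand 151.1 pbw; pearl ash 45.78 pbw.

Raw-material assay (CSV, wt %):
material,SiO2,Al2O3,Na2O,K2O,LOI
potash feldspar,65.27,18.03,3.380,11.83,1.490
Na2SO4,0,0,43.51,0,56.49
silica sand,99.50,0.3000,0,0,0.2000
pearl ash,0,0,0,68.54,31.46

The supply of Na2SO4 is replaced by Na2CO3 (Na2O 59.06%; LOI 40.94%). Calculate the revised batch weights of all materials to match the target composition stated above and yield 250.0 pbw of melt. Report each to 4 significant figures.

The intermediate values are printed, rounded to 4 significant figures, on the page; every computation carries full float precision in every operation — exactly one rounding lands on each reported figure. The derived quantities (LOI, the four compositions, the totals, the yield, glass mass) are recomputed from the weighed amounts at 250.0 pbw of glass at full precision exactly as printed in question or answer.
The oxide mass targets at 250.0 pbw melt:
  SiO2: 71.60% × 250.0 = 179.0 pbw
  Al2O3: 3.349% × 250.0 = 8.372 pbw
  Na2O: 10.42% × 250.0 = 26.05 pbw
  K2O: 14.63% × 250.0 = 36.58 pbw
Checking each oxide sum given the weights on record, against the basis in use (summed amounts equal target values once rounding is allowed for):
  SiO2: 43.92·0.6527 + 151.1·0.9950 = 179.0 pbw (target 179.0 pbw)
  Al2O3: 43.92·0.1803 + 151.1·0.003000 = 8.372 pbw (target 8.372 pbw)
  Na2O: 43.92·0.03380 + 41.59·0.5906 = 26.05 pbw (target 26.05 pbw)
  K2O: 43.92·0.1183 + 45.78·0.6854 = 36.57 pbw (target 36.58 pbw)
Mass balance on the glass: Σ batch − LOI loss = 250.0 pbw (the targets, summed, come to 250.0 pbw; with the basis standing at 250.0 pbw — gaps are rounding artifacts).
Batch grand total — Σ batch = 282.4 pbw; the LOI term Σ batch·LOI equals 32.39 pbw; yield, glass over the total, = 88.53%.

Revised batch per 250.0 pbw melt:
  potash feldspar: 43.92 pbw
  Na2CO3: 41.59 pbw
  silica sand: 151.1 pbw
  pearl ash: 45.78 pbw
Total batch = 282.4 pbw; LOI loss = 32.39 pbw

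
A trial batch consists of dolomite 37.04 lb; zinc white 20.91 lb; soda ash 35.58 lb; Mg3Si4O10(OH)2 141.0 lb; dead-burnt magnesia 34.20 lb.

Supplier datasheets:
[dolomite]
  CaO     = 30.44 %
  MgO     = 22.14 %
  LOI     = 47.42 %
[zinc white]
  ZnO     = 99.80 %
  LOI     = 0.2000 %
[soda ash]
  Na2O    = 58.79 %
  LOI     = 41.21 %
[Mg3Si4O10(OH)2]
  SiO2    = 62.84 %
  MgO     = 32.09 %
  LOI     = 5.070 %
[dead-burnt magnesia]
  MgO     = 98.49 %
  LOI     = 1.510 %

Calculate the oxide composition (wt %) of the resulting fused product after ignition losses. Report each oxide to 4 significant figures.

Mid-chain values are shown rounded to four significant digits between the steps. The working math holds full precision at every stage — every reported value takes exactly one rounding. Derived quantities, which include five oxide percentages, the yield, totals, ignition loss, net glass mass, are carried at full precision, as written in the problem or answer text, starting from the weights on 228.8 lb of glass.
Delivered oxide masses:
  ZnO: 20.91·0.9980 = 20.87 lb
  Na2O: 35.58·0.5879 = 20.92 lb
  SiO2: 141.0·0.6284 = 88.60 lb
  CaO: 37.04·0.3044 = 11.27 lb
  MgO: 37.04·0.2214 + 141.0·0.3209 + 34.20·0.9849 = 87.13 lb
LOI: 37.04·0.4742 + 20.91·0.002000 + 35.58·0.4121 + 141.0·0.05070 + 34.20·0.01510 = 39.93 lb
batch − LOI leaves glass = 268.7 − 39.93 = 228.8 lb (= Σ oxide masses)
percent share: oxide ÷ glass, ×100

Glass mass = 228.8 lb (batch 268.7 − LOI 39.93).
Composition: ZnO 9.121%, Na2O 9.142%, SiO2 38.73%, CaO 4.928%, MgO 38.08%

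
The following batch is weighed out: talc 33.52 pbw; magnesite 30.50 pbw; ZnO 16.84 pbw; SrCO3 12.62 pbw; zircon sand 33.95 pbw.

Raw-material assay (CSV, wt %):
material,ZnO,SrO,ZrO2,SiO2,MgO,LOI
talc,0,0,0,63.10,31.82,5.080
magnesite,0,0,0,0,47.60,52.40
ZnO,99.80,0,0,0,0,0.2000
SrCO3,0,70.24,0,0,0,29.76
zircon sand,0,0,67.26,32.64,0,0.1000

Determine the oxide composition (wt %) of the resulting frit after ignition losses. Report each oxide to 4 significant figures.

Glass mass = 105.9 pbw (batch 127.4 − LOI 21.51).
Composition: ZnO 15.87%, SrO 8.369%, ZrO2 21.56%, SiO2 30.43%, MgO 23.78%

Values along the way are printed rounded to four significant figures as written. All arithmetic keeps full float precision throughout. Every reported number is rounded only once. All derived quantities are carried at full precision (LOI, five oxide percentages, glass mass, the yield, totals) starting from the weights on 105.9 pbw of glass as given in problem or answer.
Mass of each oxide from the mix:
  ZnO: 16.84·0.9980 = 16.81 pbw
  SrO: 12.62·0.7024 = 8.864 pbw
  ZrO2: 33.95·0.6726 = 22.83 pbw
  SiO2: 33.52·0.6310 + 33.95·0.3264 = 32.23 pbw
  MgO: 33.52·0.3182 + 30.50·0.4760 = 25.18 pbw
LOI: 33.52·0.05080 + 30.50·0.5240 + 16.84·0.002000 + 12.62·0.2976 + 33.95·0.001000 = 21.51 pbw
Glass mass = batch − LOI = 127.4 − 21.51 = 105.9 pbw (matching Σ of the oxides)
wt % = 100 × oxide mass / glass mass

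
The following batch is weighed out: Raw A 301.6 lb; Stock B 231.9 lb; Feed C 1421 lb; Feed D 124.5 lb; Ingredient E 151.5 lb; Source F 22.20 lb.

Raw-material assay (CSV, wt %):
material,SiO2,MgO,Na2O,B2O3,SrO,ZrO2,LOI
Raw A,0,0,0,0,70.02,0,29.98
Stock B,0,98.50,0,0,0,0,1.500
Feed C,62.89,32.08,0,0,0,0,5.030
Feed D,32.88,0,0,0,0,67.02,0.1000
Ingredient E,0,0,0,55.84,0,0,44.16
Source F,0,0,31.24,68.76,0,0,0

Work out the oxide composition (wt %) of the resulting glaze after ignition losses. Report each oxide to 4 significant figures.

Glass mass = 2020 lb (batch 2253 − LOI 232.4).
Composition: SiO2 46.26%, MgO 33.87%, Na2O 0.3433%, B2O3 4.943%, SrO 10.45%, ZrO2 4.130%

In-progress results are printed, rounded to 4 significant figures, within the worked lines. All internal work carries exact precision from first step to last — each reported figure takes a single rounding; all derived quantities are rebuilt using the weight values on 2020 lb of glass in full float precision (the six compositions, ignition loss, yield, the totals, net glass mass) exactly as shown in the question or the answer.
What the batch supplies per oxide:
  SiO2: 1421·0.6289 + 124.5·0.3288 = 934.6 lb
  MgO: 231.9·0.9850 + 1421·0.3208 = 684.3 lb
  Na2O: 22.20·0.3124 = 6.935 lb
  B2O3: 151.5·0.5584 + 22.20·0.6876 = 99.86 lb
  SrO: 301.6·0.7002 = 211.2 lb
  ZrO2: 124.5·0.6702 = 83.44 lb
LOI: 301.6·0.2998 + 231.9·0.01500 + 1421·0.05030 + 124.5·0.001000 + 151.5·0.4416 = 232.4 lb
Glass mass = batch − LOI = 2253 − 232.4 = 2020 lb (= Σ oxide masses)
oxide / glass × 100 gives the wt %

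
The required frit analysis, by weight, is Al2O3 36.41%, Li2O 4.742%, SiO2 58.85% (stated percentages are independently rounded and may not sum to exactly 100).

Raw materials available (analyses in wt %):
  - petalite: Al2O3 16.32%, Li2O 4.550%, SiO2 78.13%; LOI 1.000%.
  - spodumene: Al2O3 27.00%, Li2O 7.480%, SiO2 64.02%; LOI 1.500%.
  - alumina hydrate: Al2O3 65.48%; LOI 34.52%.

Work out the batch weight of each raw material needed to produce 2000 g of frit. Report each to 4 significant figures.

Batch per 2000 g frit:
  petalite: 932.1 g
  spodumene: 700.9 g
  alumina hydrate: 590.8 g
Total batch = 2224 g; LOI loss = 223.8 g; yield = 89.94%

Every computation holds exact precision at each step. Rounding to 4 significant figures governs each in-between result as printed. A single rounding yields each reported result — the derived quantities are re-derived at full float precision (the yield, the three compositions, totals, net glass mass, ignition loss) using the weight values per 2000 g of glass, exactly as shown in the problem or the answer.
The oxide mass targets at 2000 g frit:
  Al2O3: 36.41% × 2000 = 728.2 g
  Li2O: 4.742% × 2000 = 94.84 g
  SiO2: 58.85% × 2000 = 1177 g
A balance pass over the oxides, using the reported weights, per the basis as stated (target by target, the sums agree once rounding is allowed for):
  Al2O3: 932.1·0.1632 + 700.9·0.2700 + 590.8·0.6548 = 728.2 g (target 728.2 g)
  Li2O: 932.1·0.04550 + 700.9·0.07480 = 94.84 g (target 94.84 g)
  SiO2: 932.1·0.7813 + 700.9·0.6402 = 1177 g (target 1177 g)
Glass-mass closure: the batch minus its LOI: 2000 g (the Σ of target masses is 2000 g; stated basis 2000 g — any gap is answer rounding).
Batch grand total — Σ batch = 2224 g; LOI removed, Σ of batch·LOI: 223.8 g; the yield ratio, glass ÷ batch: 89.94%.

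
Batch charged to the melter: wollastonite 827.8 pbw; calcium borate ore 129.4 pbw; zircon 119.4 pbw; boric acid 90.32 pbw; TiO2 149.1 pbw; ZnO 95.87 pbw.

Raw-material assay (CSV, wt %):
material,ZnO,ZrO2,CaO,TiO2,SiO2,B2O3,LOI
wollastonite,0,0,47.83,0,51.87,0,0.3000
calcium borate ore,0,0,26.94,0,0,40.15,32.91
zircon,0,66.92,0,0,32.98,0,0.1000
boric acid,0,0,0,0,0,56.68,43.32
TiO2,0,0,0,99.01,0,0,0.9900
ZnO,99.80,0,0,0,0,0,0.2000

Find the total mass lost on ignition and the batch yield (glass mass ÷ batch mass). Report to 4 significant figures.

LOI loss = 85.98 pbw; glass = 1326 pbw; yield = 93.91%

The working math maintains full float precision in every operation — the intermediate values are printed, rounded to four significant figures, on the page; every reported figure is rounded only once. The derived quantities, including six oxide percentages, glass mass, totals, the yield, LOI, are re-derived starting from the weights per 1326 pbw of glass in exact precision exactly as printed in the problem or the answer.
Each material's LOI contribution:
  wollastonite: 827.8 × 0.003000 = 2.483 pbw
  calcium borate ore: 129.4 × 0.3291 = 42.59 pbw
  zircon: 119.4 × 0.001000 = 0.1194 pbw
  boric acid: 90.32 × 0.4332 = 39.13 pbw
  TiO2: 149.1 × 0.009900 = 1.476 pbw
  ZnO: 95.87 × 0.002000 = 0.1917 pbw
Total LOI = 85.98 pbw
Glass = batch − LOI = 1412 − 85.98 = 1326 pbw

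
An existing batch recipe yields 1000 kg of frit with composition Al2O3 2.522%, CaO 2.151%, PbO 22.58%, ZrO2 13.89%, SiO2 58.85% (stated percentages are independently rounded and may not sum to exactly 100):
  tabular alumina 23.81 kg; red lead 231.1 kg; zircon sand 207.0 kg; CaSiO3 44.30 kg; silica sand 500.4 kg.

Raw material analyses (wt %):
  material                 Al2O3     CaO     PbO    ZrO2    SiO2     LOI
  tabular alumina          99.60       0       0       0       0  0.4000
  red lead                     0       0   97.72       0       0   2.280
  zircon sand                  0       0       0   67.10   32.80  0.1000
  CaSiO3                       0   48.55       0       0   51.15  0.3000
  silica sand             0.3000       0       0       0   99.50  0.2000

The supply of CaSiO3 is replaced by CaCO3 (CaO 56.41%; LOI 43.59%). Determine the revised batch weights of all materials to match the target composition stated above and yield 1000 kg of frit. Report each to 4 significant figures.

Revised batch per 1000 kg frit:
  tabular alumina: 23.75 kg
  red lead: 231.1 kg
  zircon sand: 207.0 kg
  CaCO3: 38.13 kg
  silica sand: 523.2 kg
Total batch = 1023 kg; LOI loss = 23.24 kg

Mid-chain values are shown, with 4-significant-digit rounding, within the worked lines; every computation carries full float precision throughout. Exactly one rounding goes into every reported value. Derived quantities are computed from the batch weights for 1000 kg of glass in exact precision (LOI, five oxide percentages, totals, glass mass, yield) as quoted within question or answer.
Per-oxide target masses for 1000 kg frit:
  Al2O3: 2.522% × 1000 = 25.22 kg
  CaO: 2.151% × 1000 = 21.51 kg
  PbO: 22.58% × 1000 = 225.8 kg
  ZrO2: 13.89% × 1000 = 138.9 kg
  SiO2: 58.85% × 1000 = 588.5 kg
Oxide-by-oxide audit on the weights just shown, at the basis given (sums match the target masses inside rounding margins):
  Al2O3: 23.75·0.9960 + 523.2·0.003000 = 25.22 kg (target 25.22 kg)
  CaO: 38.13·0.5641 = 21.51 kg (target 21.51 kg)
  PbO: 231.1·0.9772 = 225.8 kg (target 225.8 kg)
  ZrO2: 207.0·0.6710 = 138.9 kg (target 138.9 kg)
  SiO2: 207.0·0.3280 + 523.2·0.9950 = 588.5 kg (target 588.5 kg)
Auditing the glass mass value: total batch − LOI = 999.9 kg (oxide target masses add up to 999.9 kg; basis as stated: 1000 kg — any gap is answer rounding).
Summing the batch: Σ batch = 1023 kg; LOI loss = Σ batch·LOI = 23.24 kg; as yield: glass ÷ batch → 97.73%.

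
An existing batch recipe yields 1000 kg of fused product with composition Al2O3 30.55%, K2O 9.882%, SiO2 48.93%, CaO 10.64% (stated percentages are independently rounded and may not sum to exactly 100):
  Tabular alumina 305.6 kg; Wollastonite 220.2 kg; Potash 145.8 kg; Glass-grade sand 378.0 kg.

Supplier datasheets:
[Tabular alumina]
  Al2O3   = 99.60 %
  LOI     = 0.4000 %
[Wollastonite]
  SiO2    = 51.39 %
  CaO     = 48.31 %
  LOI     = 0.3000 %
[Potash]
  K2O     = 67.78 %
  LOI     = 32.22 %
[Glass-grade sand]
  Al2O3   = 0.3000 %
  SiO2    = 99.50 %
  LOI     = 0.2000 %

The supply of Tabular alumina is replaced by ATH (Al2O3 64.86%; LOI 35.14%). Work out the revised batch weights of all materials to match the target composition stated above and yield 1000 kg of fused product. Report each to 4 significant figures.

Values along the way are shown (rounded to 4 significant digits) within the worked lines — the working math carries exact precision all the way through. Exactly one rounding goes into each reported figure; the derived quantities are recomputed in exact precision (net glass mass, totals, LOI, yield, four oxide percentages) from the weighed amounts per 1000 kg of glass as written in the question or the answer.
Target oxide masses per 1000 kg fused product:
  Al2O3: 30.55% × 1000 = 305.5 kg
  K2O: 9.882% × 1000 = 98.82 kg
  SiO2: 48.93% × 1000 = 489.3 kg
  CaO: 10.64% × 1000 = 106.4 kg
Per-oxide balance check using the reported weights, under the basis named above (summed amounts equal target values inside rounding margins):
  Al2O3: 469.3·0.6486 + 378.0·0.003000 = 305.5 kg (target 305.5 kg)
  K2O: 145.8·0.6778 = 98.82 kg (target 98.82 kg)
  SiO2: 220.2·0.5139 + 378.0·0.9950 = 489.3 kg (target 489.3 kg)
  CaO: 220.2·0.4831 = 106.4 kg (target 106.4 kg)
Consistency of the glass mass: net batch after ignition = 1000 kg (oxide target masses add up to 1000 kg; basis as stated: 1000 kg — gaps are rounding artifacts).
Adding the batch up: Σ batch = 1213 kg; loss to ignition Σ batch·LOI = 213.3 kg; as yield: glass ÷ batch → 82.42%.

Revised batch per 1000 kg fused product:
  ATH: 469.3 kg
  Wollastonite: 220.2 kg
  Potash: 145.8 kg
  Glass-grade sand: 378.0 kg
Total batch = 1213 kg; LOI loss = 213.3 kg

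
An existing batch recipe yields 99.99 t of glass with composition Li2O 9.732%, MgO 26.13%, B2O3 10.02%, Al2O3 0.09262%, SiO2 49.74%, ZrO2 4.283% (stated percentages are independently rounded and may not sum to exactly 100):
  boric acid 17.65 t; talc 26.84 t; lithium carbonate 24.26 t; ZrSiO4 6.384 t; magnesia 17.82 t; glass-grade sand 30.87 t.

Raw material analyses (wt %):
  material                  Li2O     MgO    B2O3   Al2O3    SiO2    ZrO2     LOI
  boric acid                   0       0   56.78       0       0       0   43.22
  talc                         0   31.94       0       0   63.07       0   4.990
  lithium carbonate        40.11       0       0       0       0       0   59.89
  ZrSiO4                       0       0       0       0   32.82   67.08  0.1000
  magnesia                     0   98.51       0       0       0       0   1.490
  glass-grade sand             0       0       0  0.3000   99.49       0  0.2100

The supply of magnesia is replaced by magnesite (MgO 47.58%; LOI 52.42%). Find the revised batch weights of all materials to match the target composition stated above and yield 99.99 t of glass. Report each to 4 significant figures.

Revised batch per 99.99 t glass:
  boric acid: 17.65 t
  talc: 26.84 t
  lithium carbonate: 24.26 t
  ZrSiO4: 6.384 t
  magnesite: 36.90 t
  glass-grade sand: 30.87 t
Total batch = 142.9 t; LOI loss = 42.91 t

Intermediates appear (rounded to 4 significant figures) as written. The working math maintains exact precision in every operation — each reported result takes a single rounding. All derived quantities, which include glass mass, ignition loss, yield, the six compositions, totals, are rebuilt at exact precision, as they appear in the problem or the answer, starting from the weights on 99.99 t of glass.
Per-oxide target masses for 99.99 t glass:
  Li2O: 9.732% × 99.99 = 9.731 t
  MgO: 26.13% × 99.99 = 26.13 t
  B2O3: 10.02% × 99.99 = 10.02 t
  Al2O3: 0.09262% × 99.99 = 0.09261 t
  SiO2: 49.74% × 99.99 = 49.74 t
  ZrO2: 4.283% × 99.99 = 4.283 t
Checking each oxide sum on the weights just shown, per the basis as stated (delivered sums recover each target exact up to rounding of places):
  Li2O: 24.26·0.4011 = 9.731 t (target 9.731 t)
  MgO: 26.84·0.3194 + 36.90·0.4758 = 26.13 t (target 26.13 t)
  B2O3: 17.65·0.5678 = 10.02 t (target 10.02 t)
  Al2O3: 30.87·0.003000 = 0.09261 t (target 0.09261 t)
  SiO2: 26.84·0.6307 + 6.384·0.3282 + 30.87·0.9949 = 49.74 t (target 49.74 t)
  ZrO2: 6.384·0.6708 = 4.282 t (target 4.283 t)
Glass-mass closure: net batch after ignition = 99.99 t (per-oxide target masses sum to 99.99 t; the stated basis being 99.99 t — any gap is answer rounding).
Batch grand total — Σ batch = 142.9 t; the LOI term Σ batch·LOI equals 42.91 t; yield: glass divided by total = 69.97%.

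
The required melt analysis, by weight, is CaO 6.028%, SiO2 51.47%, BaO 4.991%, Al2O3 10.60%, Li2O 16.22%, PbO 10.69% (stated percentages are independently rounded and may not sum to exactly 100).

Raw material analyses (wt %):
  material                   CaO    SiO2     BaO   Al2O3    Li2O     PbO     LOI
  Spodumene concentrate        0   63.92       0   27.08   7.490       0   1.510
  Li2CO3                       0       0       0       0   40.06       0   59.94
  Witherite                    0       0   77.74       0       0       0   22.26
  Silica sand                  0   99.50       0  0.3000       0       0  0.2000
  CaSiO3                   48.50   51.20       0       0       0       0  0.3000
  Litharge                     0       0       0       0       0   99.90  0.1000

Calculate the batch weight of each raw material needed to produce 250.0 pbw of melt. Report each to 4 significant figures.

Batch per 250.0 pbw melt:
  Spodumene concentrate: 97.30 pbw
  Li2CO3: 83.03 pbw
  Witherite: 16.05 pbw
  Silica sand: 50.83 pbw
  CaSiO3: 31.07 pbw
  Litharge: 26.75 pbw
Total batch = 305.0 pbw; LOI loss = 55.03 pbw; yield = 81.96%

In-progress results are shown rounded to 4 significant figures at each printed step; the whole derivation carries full precision through the solve — each reported value is rounded exactly once. The derived quantities (glass mass, the yield, the six compositions, ignition loss, totals) are recomputed at full precision using the weight values for 250.0 pbw of glass precisely as stated by the problem or answer text.
Target oxide masses per 250.0 pbw melt:
  CaO: 6.028% × 250.0 = 15.07 pbw
  SiO2: 51.47% × 250.0 = 128.7 pbw
  BaO: 4.991% × 250.0 = 12.48 pbw
  Al2O3: 10.60% × 250.0 = 26.50 pbw
  Li2O: 16.22% × 250.0 = 40.55 pbw
  PbO: 10.69% × 250.0 = 26.72 pbw
Per-oxide balance check applying the batch weights above, per the basis as stated (delivered sums recover each target within answer rounding):
  CaO: 31.07·0.4850 = 15.07 pbw (target 15.07 pbw)
  SiO2: 97.30·0.6392 + 50.83·0.9950 + 31.07·0.5120 = 128.7 pbw (target 128.7 pbw)
  BaO: 16.05·0.7774 = 12.48 pbw (target 12.48 pbw)
  Al2O3: 97.30·0.2708 + 50.83·0.003000 = 26.50 pbw (target 26.50 pbw)
  Li2O: 97.30·0.07490 + 83.03·0.4006 = 40.55 pbw (target 40.55 pbw)
  PbO: 26.75·0.9990 = 26.72 pbw (target 26.72 pbw)
Consistency of the glass mass: batch total minus LOI = 250.0 pbw (the targets, summed, come to 250.0 pbw; basis as stated: 250.0 pbw — a pure rounding effect).
Batch grand total — Σ batch = 305.0 pbw; LOI removed, Σ of batch·LOI: 55.03 pbw; glass ÷ batch gives a yield of 81.96%.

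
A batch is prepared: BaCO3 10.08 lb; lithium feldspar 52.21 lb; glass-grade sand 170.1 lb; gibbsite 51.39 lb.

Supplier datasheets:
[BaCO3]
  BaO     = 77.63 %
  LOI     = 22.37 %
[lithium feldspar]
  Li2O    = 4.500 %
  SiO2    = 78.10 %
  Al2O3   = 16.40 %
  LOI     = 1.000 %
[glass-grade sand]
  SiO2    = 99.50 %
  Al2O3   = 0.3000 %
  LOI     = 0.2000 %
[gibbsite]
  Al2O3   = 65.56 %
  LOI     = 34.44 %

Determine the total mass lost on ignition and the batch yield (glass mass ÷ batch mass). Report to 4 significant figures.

Every computation keeps exact precision in every operation; in-progress results are printed rounded off to 4 significant figures across the worked steps. Every reported number receives exactly one rounding — derived quantities, which include four oxide percentages, the totals, net glass mass, LOI, the yield, are re-derived at exact precision, as set out in either problem or answer, from the weighed amounts for 263.0 lb of glass.
Each material's LOI contribution:
  BaCO3: 10.08 × 0.2237 = 2.255 lb
  lithium feldspar: 52.21 × 0.01000 = 0.5221 lb
  glass-grade sand: 170.1 × 0.002000 = 0.3402 lb
  gibbsite: 51.39 × 0.3444 = 17.70 lb
Total LOI = 20.82 lb
Glass = batch − LOI = 283.8 − 20.82 = 263.0 lb

LOI loss = 20.82 lb; glass = 263.0 lb; yield = 92.66%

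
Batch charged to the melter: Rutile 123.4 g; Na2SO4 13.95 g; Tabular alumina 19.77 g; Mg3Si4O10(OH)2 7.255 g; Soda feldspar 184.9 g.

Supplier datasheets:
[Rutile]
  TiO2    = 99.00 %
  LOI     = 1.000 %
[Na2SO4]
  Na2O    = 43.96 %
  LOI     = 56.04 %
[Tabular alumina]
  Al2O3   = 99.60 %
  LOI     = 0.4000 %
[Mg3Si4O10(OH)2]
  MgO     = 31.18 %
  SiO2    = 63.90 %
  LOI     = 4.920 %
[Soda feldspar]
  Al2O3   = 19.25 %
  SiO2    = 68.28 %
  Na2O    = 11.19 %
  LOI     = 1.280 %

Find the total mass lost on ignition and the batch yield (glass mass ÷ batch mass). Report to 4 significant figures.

Mid-chain values appear, rounded to four significant figures, at each printed step. The working math runs at full float precision end to end. Every reported number is rounded exactly once — all derived quantities are rebuilt in full float precision (yield, ignition loss, the totals, the five compositions, net glass mass) from the batch weights at 337.4 g of glass exactly as printed in problem or answer.
Per-material ignition loss:
  Rutile: 123.4 × 0.01000 = 1.234 g
  Na2SO4: 13.95 × 0.5604 = 7.818 g
  Tabular alumina: 19.77 × 0.004000 = 0.07908 g
  Mg3Si4O10(OH)2: 7.255 × 0.04920 = 0.3569 g
  Soda feldspar: 184.9 × 0.01280 = 2.367 g
Total LOI = 11.85 g
Glass = batch − LOI = 349.3 − 11.85 = 337.4 g

LOI loss = 11.85 g; glass = 337.4 g; yield = 96.61%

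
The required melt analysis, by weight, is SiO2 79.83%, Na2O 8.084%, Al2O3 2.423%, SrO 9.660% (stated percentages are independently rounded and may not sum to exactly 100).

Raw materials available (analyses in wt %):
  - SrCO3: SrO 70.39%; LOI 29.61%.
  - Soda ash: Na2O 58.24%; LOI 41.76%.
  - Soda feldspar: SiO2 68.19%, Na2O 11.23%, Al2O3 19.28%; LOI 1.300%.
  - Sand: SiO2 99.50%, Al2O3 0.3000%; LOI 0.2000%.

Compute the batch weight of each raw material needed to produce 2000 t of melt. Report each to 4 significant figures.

Batch per 2000 t melt:
  SrCO3: 274.5 t
  Soda ash: 233.5 t
  Soda feldspar: 228.8 t
  Sand: 1448 t
Total batch = 2185 t; LOI loss = 184.7 t; yield = 91.55%

The whole derivation maintains full precision end to end. Mid-chain values are displayed with 4-significant-digit rounding across the worked steps; a single rounding yields each reported figure. All derived quantities, including glass mass, yield, four oxide percentages, LOI, totals, are recomputed from the batch weights for 2000 t of glass at full precision as they appear in question or answer.
Target oxide masses per 2000 t melt:
  SiO2: 79.83% × 2000 = 1597 t
  Na2O: 8.084% × 2000 = 161.7 t
  Al2O3: 2.423% × 2000 = 48.46 t
  SrO: 9.660% × 2000 = 193.2 t
Balance tally, oxide-wise, on the weights just shown, per the basis as stated (sum by sum, the targets are met given rounding of the digits):
  SiO2: 228.8·0.6819 + 1448·0.9950 = 1597 t (target 1597 t)
  Na2O: 233.5·0.5824 + 228.8·0.1123 = 161.7 t (target 161.7 t)
  Al2O3: 228.8·0.1928 + 1448·0.003000 = 48.46 t (target 48.46 t)
  SrO: 274.5·0.7039 = 193.2 t (target 193.2 t)
Glass mass check: Σ batch − LOI loss = 2000 t (per-oxide target masses sum to 2000 t; versus the stated basis of 2000 t — gaps are rounding artifacts).
Batch grand total — Σ batch = 2185 t; the LOI term Σ batch·LOI equals 184.7 t; yield: glass divided by total = 91.55%.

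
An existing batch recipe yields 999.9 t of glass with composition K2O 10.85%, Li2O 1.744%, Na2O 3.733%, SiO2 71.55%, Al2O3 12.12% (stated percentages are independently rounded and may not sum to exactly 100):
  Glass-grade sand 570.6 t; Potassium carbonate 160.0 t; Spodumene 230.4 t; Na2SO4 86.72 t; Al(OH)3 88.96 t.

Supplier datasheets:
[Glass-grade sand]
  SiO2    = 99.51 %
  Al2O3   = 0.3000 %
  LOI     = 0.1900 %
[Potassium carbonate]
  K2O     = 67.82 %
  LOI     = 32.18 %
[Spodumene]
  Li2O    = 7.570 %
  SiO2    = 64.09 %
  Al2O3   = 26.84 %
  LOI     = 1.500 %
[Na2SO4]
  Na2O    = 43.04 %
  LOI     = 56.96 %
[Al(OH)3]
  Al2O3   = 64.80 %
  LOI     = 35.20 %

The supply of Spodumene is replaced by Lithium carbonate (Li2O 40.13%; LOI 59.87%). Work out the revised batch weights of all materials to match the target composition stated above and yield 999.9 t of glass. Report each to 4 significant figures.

Revised batch per 999.9 t glass:
  Glass-grade sand: 719.0 t
  Potassium carbonate: 160.0 t
  Lithium carbonate: 43.45 t
  Na2SO4: 86.72 t
  Al(OH)3: 183.7 t
Total batch = 1193 t; LOI loss = 192.9 t

In-progress results are rounded off to 4 significant digits when quoted. Every computation runs at full float precision from first step to last. Each reported value is rounded only once — derived quantities (five oxide percentages, glass mass, the totals, the yield, ignition loss) are computed at full float precision starting from the weights on 999.9 t of glass, as they appear in the question or the answer.
Oxide mass targets, per 999.9 t glass:
  K2O: 10.85% × 999.9 = 108.5 t
  Li2O: 1.744% × 999.9 = 17.44 t
  Na2O: 3.733% × 999.9 = 37.33 t
  SiO2: 71.55% × 999.9 = 715.4 t
  Al2O3: 12.12% × 999.9 = 121.2 t
A balance pass over the oxides, given the weights on record, on the stated basis (delivered sums recover each target once rounding is allowed for):
  K2O: 160.0·0.6782 = 108.5 t (target 108.5 t)
  Li2O: 43.45·0.4013 = 17.44 t (target 17.44 t)
  Na2O: 86.72·0.4304 = 37.32 t (target 37.33 t)
  SiO2: 719.0·0.9951 = 715.5 t (target 715.4 t)
  Al2O3: 719.0·0.003000 + 183.7·0.6480 = 121.2 t (target 121.2 t)
Glass-mass closure: whole batch net of LOI = 999.9 t (summing oxide targets gives 999.9 t; the stated basis being 999.9 t — differing by rounding only).
Batch total: Σ batch = 1193 t; ignition loss, Σ(batch × LOI) = 192.9 t; glass ÷ batch gives a yield of 83.83%.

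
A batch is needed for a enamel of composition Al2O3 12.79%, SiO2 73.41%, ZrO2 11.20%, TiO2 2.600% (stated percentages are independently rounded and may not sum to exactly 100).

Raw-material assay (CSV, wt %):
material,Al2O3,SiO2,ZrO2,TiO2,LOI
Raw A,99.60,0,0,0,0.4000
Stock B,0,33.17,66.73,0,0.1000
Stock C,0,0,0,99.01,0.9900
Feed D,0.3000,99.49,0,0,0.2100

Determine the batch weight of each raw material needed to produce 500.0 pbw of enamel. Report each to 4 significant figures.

Batch per 500.0 pbw enamel:
  Raw A: 63.18 pbw
  Stock B: 83.92 pbw
  Stock C: 13.13 pbw
  Feed D: 341.0 pbw
Total batch = 501.2 pbw; LOI loss = 1.183 pbw; yield = 99.76%

Every computation maintains full float precision at all times — intermediates are printed (rounded to 4 significant digits) at each printed step. A single rounding finalizes every reported figure — all derived quantities are computed at full float precision (the four compositions, the totals, glass mass, ignition loss, the yield) starting from the weights on 500.0 pbw of glass precisely as stated by problem or answer.
Per-oxide target masses for 500.0 pbw enamel:
  Al2O3: 12.79% × 500.0 = 63.95 pbw
  SiO2: 73.41% × 500.0 = 367.0 pbw
  ZrO2: 11.20% × 500.0 = 56.00 pbw
  TiO2: 2.600% × 500.0 = 13.00 pbw
Balance tally, oxide-wise, from the weights as reported, for the quoted basis mass (target by target, the sums agree within answer rounding):
  Al2O3: 63.18·0.9960 + 341.0·0.003000 = 63.95 pbw (target 63.95 pbw)
  SiO2: 83.92·0.3317 + 341.0·0.9949 = 367.1 pbw (target 367.0 pbw)
  ZrO2: 83.92·0.6673 = 56.00 pbw (target 56.00 pbw)
  TiO2: 13.13·0.9901 = 13.00 pbw (target 13.00 pbw)
Mass balance on the glass: batch total minus LOI = 500.0 pbw (oxide target masses add up to 500.0 pbw; versus the stated basis of 500.0 pbw — any gap is answer rounding).
Batch grand total — Σ batch = 501.2 pbw; LOI loss = Σ batch·LOI = 1.183 pbw; the yield ratio, glass ÷ batch: 99.76%.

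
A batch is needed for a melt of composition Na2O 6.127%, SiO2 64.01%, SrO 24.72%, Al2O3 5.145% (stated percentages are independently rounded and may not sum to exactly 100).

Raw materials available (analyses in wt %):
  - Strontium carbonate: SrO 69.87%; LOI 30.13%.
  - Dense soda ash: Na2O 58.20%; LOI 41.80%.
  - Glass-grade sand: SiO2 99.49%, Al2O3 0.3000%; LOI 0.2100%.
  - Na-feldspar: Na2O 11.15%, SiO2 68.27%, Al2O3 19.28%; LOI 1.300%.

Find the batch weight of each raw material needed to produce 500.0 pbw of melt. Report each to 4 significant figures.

Batch per 500.0 pbw melt:
  Strontium carbonate: 176.9 pbw
  Dense soda ash: 27.77 pbw
  Glass-grade sand: 232.6 pbw
  Na-feldspar: 129.8 pbw
Total batch = 567.1 pbw; LOI loss = 67.08 pbw; yield = 88.17%

Every computation runs at exact precision all the way through — the intermediate values appear rounded to 4 significant digits between the steps. A single rounding completes every reported value — all derived quantities are recomputed from the weighed amounts on 500.0 pbw of glass at full float precision (net glass mass, totals, the four compositions, LOI, yield) exactly as printed in problem or answer.
Target masses of each oxide per 500.0 pbw melt:
  Na2O: 6.127% × 500.0 = 30.64 pbw
  SiO2: 64.01% × 500.0 = 320.0 pbw
  SrO: 24.72% × 500.0 = 123.6 pbw
  Al2O3: 5.145% × 500.0 = 25.72 pbw
Oxide-by-oxide audit applying the batch weights above, under the basis named above (target by target, the sums agree within answer rounding):
  Na2O: 27.77·0.5820 + 129.8·0.1115 = 30.63 pbw (target 30.64 pbw)
  SiO2: 232.6·0.9949 + 129.8·0.6827 = 320.0 pbw (target 320.0 pbw)
  SrO: 176.9·0.6987 = 123.6 pbw (target 123.6 pbw)
  Al2O3: 232.6·0.003000 + 129.8·0.1928 = 25.72 pbw (target 25.72 pbw)
Glass-mass bookkeeping: batch total minus LOI = 500.0 pbw (summing oxide targets gives 500.0 pbw; the stated basis being 500.0 pbw — a pure rounding effect).
Whole-batch sum: Σ batch = 567.1 pbw; LOI removed, Σ of batch·LOI: 67.08 pbw; yield: glass divided by total = 88.17%.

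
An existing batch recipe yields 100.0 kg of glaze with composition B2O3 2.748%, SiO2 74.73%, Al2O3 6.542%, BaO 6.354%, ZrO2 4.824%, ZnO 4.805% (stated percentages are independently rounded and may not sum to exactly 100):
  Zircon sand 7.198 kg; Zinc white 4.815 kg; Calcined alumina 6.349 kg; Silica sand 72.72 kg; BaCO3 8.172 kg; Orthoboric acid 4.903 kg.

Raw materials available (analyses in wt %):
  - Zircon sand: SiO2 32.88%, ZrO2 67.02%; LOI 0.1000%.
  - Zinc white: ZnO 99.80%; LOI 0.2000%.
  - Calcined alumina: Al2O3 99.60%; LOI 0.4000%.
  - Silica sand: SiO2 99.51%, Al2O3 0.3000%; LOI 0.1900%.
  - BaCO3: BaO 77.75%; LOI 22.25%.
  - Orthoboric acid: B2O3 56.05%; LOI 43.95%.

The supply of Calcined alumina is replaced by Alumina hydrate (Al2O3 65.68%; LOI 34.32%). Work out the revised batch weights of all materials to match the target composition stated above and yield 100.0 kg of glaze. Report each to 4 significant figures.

Each numeric step carries exact precision through the solve — values along the way appear rounded to 4 significant figures between the steps; a single rounding yields every reported value. The derived quantities (totals, LOI, net glass mass, the yield, six oxide percentages) are rebuilt from the batch weights for 100.0 kg of glass at full float precision precisely as stated by the question or the answer.
Target oxide masses per 100.0 kg glaze:
  B2O3: 2.748% × 100.0 = 2.748 kg
  SiO2: 74.73% × 100.0 = 74.73 kg
  Al2O3: 6.542% × 100.0 = 6.542 kg
  BaO: 6.354% × 100.0 = 6.354 kg
  ZrO2: 4.824% × 100.0 = 4.824 kg
  ZnO: 4.805% × 100.0 = 4.805 kg
Checking each oxide sum using the reported weights, per the basis as stated (sum by sum, the targets are met once rounding is allowed for):
  B2O3: 4.903·0.5605 = 2.748 kg (target 2.748 kg)
  SiO2: 7.198·0.3288 + 72.72·0.9951 = 74.73 kg (target 74.73 kg)
  Al2O3: 9.628·0.6568 + 72.72·0.003000 = 6.542 kg (target 6.542 kg)
  BaO: 8.172·0.7775 = 6.354 kg (target 6.354 kg)
  ZrO2: 7.198·0.6702 = 4.824 kg (target 4.824 kg)
  ZnO: 4.815·0.9980 = 4.805 kg (target 4.805 kg)
Glass-mass bookkeeping: Σ batch − LOI loss = 100.0 kg (the targets, summed, come to 100.0 kg; versus the stated basis of 100.0 kg — gaps are rounding artifacts).
Whole-batch sum: Σ batch = 107.4 kg; Σ batch·LOI gives LOI loss = 7.432 kg; yield = glass ÷ total batch = 93.08%.

Revised batch per 100.0 kg glaze:
  Zircon sand: 7.198 kg
  Zinc white: 4.815 kg
  Alumina hydrate: 9.628 kg
  Silica sand: 72.72 kg
  BaCO3: 8.172 kg
  Orthoboric acid: 4.903 kg
Total batch = 107.4 kg; LOI loss = 7.432 kg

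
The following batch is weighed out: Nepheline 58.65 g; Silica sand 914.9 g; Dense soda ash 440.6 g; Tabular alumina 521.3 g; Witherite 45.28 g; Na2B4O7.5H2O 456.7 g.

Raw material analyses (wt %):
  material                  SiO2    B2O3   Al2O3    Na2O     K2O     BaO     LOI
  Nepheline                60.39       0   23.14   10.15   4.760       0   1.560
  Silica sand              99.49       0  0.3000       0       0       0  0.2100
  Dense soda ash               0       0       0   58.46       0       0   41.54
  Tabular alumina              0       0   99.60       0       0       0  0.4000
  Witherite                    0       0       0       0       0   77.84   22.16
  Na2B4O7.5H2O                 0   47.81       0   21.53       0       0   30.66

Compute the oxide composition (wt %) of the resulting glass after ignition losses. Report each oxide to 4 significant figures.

The whole derivation keeps full float precision in all steps; values along the way appear, with 4-significant-digit rounding, within the worked lines — a single rounding produces each reported figure — all derived quantities are rebuilt at full precision (ignition loss, net glass mass, yield, totals, six oxide percentages) from the weighed amounts for 2099 g of glass exactly as shown in the problem or answer text.
What the batch supplies per oxide:
  SiO2: 58.65·0.6039 + 914.9·0.9949 = 945.7 g
  B2O3: 456.7·0.4781 = 218.3 g
  Al2O3: 58.65·0.2314 + 914.9·0.003000 + 521.3·0.9960 = 535.5 g
  Na2O: 58.65·0.1015 + 440.6·0.5846 + 456.7·0.2153 = 361.9 g
  K2O: 58.65·0.04760 = 2.792 g
  BaO: 45.28·0.7784 = 35.25 g
LOI: 58.65·0.01560 + 914.9·0.002100 + 440.6·0.4154 + 521.3·0.004000 + 45.28·0.2216 + 456.7·0.3066 = 338.0 g
Glass = total batch minus LOI = 2437 − 338.0 = 2099 g (the oxide masses sum to this)
wt % = oxide mass / glass mass × 100

Glass mass = 2099 g (batch 2437 − LOI 338.0).
Composition: SiO2 45.04%, B2O3 10.40%, Al2O3 25.51%, Na2O 17.24%, K2O 0.1330%, BaO 1.679%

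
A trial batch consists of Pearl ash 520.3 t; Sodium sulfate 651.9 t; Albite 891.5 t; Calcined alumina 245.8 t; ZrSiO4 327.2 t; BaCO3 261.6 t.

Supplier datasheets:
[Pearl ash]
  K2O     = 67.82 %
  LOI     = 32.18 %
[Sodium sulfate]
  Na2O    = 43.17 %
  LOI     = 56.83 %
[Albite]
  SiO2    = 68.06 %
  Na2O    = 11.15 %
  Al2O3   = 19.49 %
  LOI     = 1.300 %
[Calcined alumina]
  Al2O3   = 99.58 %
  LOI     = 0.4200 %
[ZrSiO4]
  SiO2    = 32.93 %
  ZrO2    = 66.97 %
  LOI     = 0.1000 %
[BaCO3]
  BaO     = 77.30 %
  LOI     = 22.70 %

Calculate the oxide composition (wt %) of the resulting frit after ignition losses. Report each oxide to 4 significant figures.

Intermediates appear (rounded to four significant digits) when written out; each numeric step runs at full precision all the way through — a single rounding produces every reported result — derived quantities (yield, ignition loss, six oxide percentages, the totals, glass mass) are recomputed from the weighed amounts for 2288 t of glass in full float precision as written in the problem or answer text.
What the batch supplies per oxide:
  SiO2: 891.5·0.6806 + 327.2·0.3293 = 714.5 t
  BaO: 261.6·0.7730 = 202.2 t
  ZrO2: 327.2·0.6697 = 219.1 t
  Na2O: 651.9·0.4317 + 891.5·0.1115 = 380.8 t
  K2O: 520.3·0.6782 = 352.9 t
  Al2O3: 891.5·0.1949 + 245.8·0.9958 = 418.5 t
LOI: 520.3·0.3218 + 651.9·0.5683 + 891.5·0.01300 + 245.8·0.004200 + 327.2·0.001000 + 261.6·0.2270 = 610.2 t
The glass mass, total less LOI, = 2898 − 610.2 = 2288 t (equal to the oxide-mass sum)
wt % = oxide mass / glass mass × 100

Glass mass = 2288 t (batch 2898 − LOI 610.2).
Composition: SiO2 31.23%, BaO 8.838%, ZrO2 9.577%, Na2O 16.64%, K2O 15.42%, Al2O3 18.29%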